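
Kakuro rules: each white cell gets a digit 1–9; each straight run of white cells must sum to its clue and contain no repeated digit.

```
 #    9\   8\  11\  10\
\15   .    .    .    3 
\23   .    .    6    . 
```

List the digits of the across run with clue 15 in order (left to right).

R1C3 = 11 − 6 = 5 completes the 11 down.
R2C4 = 10 − 3 = 7 completes the 10 down.
No cell is forced outright now. R2C2 can only be 1 or 2 (the digits allowed by both its 23 across and its 8 down). If R2C2 = 1: then R1C2 would have to be in {1,6} for the 15 across but in {7} for the 8 down — contradiction. So R2C2 = 2.
R1C2 = 8 − 2 = 6 completes the 8 down.
R2C1 = 23 − 15 = 8 completes the 23 across.
R1C1 = 15 − 14 = 1 completes the 15 across.

1 6 5 3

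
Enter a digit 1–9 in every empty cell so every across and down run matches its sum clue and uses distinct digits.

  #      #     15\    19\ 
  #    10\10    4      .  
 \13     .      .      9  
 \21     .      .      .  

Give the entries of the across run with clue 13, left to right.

1 3 9

R1C3 = 10 − 4 = 6 completes the 10 across.
Given what's placed, R2C2 must be 3 to fit the 13 across and 15 down.
R3C2 = 15 − 7 = 8 completes the 15 down.
R3C3 = 19 − 15 = 4 completes the 19 down.
R2C1 = 13 − 12 = 1 completes the 13 across.
R3C1 = 21 − 12 = 9 completes the 21 across.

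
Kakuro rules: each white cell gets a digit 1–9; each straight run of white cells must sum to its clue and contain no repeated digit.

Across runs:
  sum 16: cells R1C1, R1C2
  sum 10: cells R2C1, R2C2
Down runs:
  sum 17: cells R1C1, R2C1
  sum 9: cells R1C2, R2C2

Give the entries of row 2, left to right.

16 in 2 cells must be {7,9}; 17 in 2 cells must be {8,9}.
The 16 across and the 17 down share only 9, so R1C1 = 9.
R1C2 = 16 − 9 = 7 completes the 16 across.
R2C1 = 17 − 9 = 8 completes the 17 down.
R2C2 = 10 − 8 = 2 completes the 10 across.

8 2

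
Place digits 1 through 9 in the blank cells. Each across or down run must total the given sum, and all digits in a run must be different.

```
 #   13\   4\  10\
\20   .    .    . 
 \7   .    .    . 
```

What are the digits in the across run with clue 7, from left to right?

4, 1, 2

7 in 3 cells must be {1,2,4}; 4 in 2 cells must be {1,3}.
The 20 across and the 4 down share only 3, so R1C2 = 3.
The 7 across and the 13 down share only 4, so R2C1 = 4.
R2C2 = 4 − 3 = 1 completes the 4 down.
R2C3 = 7 − 5 = 2 completes the 7 across.
R1C1 = 13 − 4 = 9 completes the 13 down.
R1C3 = 20 − 12 = 8 completes the 20 across.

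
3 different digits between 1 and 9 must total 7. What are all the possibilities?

3 distinct digits from 1–9 sum between 6 and 24.
Only one set works: {1,2,4}.

{1,2,4}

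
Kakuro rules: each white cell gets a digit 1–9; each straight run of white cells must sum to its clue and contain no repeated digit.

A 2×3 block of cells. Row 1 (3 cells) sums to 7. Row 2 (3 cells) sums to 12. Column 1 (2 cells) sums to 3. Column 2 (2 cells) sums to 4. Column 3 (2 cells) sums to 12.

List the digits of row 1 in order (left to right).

7 in 3 cells must be {1,2,4}; 3 in 2 cells must be {1,2}; 4 in 2 cells must be {1,3}.
The 7 across and the 4 down share only 1, so (1,2) = 1.
Given what's placed, (1,3) must be 4 to fit the 7 across and 12 down.
(2,2) = 4 − 1 = 3 completes the 4 down.
(2,3) = 12 − 4 = 8 completes the 12 down.
(1,1) = 7 − 5 = 2 completes the 7 across.
(2,1) = 12 − 11 = 1 completes the 12 across.

2, 1, 4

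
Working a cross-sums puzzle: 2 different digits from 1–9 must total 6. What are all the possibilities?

{1,5}; {2,4}

2 distinct digits from 1–9 sum between 3 and 17.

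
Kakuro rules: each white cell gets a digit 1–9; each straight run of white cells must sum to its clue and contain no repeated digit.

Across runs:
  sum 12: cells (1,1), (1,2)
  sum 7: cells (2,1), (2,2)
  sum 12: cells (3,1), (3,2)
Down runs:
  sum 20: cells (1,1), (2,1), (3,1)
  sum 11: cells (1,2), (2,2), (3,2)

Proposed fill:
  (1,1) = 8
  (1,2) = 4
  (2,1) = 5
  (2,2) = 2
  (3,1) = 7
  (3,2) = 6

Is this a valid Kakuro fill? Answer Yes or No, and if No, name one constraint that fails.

No — the down run (1,2)–(3,2) sums to 12, not 11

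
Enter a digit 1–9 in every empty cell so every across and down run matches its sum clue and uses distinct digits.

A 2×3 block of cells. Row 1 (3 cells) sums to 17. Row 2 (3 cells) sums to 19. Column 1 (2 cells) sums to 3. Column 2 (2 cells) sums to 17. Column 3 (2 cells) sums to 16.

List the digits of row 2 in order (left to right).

2, 8, 9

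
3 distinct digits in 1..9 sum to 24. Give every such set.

3 distinct digits from 1–9 sum between 6 and 24.
Only one set works: {7,8,9}.

{7,8,9}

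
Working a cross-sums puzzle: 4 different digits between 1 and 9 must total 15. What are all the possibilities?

4 distinct digits from 1–9 sum between 10 and 30.

{1,2,3,9}; {1,2,4,8}; {1,2,5,7}; {1,3,4,7}; {1,3,5,6}; {2,3,4,6}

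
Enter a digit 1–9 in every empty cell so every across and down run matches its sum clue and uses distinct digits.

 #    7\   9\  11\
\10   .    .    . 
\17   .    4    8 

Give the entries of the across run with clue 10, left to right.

2 5 3

R1C2 = 9 − 4 = 5 completes the 9 down.
R1C3 = 11 − 8 = 3 completes the 11 down.
R2C1 = 17 − 12 = 5 completes the 17 across.
R1C1 = 10 − 8 = 2 completes the 10 across.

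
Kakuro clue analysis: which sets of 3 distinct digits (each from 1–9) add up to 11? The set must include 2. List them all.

3 distinct digits from 1–9 sum between 6 and 24.
Keeping only sets containing 2.

{1,2,8}; {2,3,6}; {2,4,5}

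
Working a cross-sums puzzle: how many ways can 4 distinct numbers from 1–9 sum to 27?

4 distinct digits from 1–9 sum between 10 and 30.
Enumerating: {3,7,8,9}, {4,6,8,9}, {5,6,7,9}.

3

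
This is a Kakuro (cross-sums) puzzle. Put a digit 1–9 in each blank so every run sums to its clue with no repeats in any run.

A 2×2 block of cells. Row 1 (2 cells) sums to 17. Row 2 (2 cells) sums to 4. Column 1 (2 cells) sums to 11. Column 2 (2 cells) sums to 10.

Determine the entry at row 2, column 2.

1

17 in 2 cells must be {8,9}; 4 in 2 cells must be {1,3}.
The 4 across and the 11 down share only 3, so (2,1) = 3.
(2,2) = 4 − 3 = 1 completes the 4 across.
(1,1) = 11 − 3 = 8 completes the 11 down.
(1,2) = 17 − 8 = 9 completes the 17 across.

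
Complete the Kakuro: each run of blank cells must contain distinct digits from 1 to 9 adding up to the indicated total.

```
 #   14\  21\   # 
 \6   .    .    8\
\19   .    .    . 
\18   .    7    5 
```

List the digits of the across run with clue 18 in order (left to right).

6 7 5

Given what's placed, R1C2 must be 5 to fit the 6 across and 21 down.
R2C2 = 21 − 12 = 9 completes the 21 down.
R2C3 = 8 − 5 = 3 completes the 8 down.
R3C1 = 18 − 12 = 6 completes the 18 across.
R1C1 = 6 − 5 = 1 completes the 6 across.
R2C1 = 19 − 12 = 7 completes the 19 across.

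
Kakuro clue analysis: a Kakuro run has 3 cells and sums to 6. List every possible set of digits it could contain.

{1,2,3}

3 distinct digits from 1–9 sum between 6 and 24.
Only one set works: {1,2,3}.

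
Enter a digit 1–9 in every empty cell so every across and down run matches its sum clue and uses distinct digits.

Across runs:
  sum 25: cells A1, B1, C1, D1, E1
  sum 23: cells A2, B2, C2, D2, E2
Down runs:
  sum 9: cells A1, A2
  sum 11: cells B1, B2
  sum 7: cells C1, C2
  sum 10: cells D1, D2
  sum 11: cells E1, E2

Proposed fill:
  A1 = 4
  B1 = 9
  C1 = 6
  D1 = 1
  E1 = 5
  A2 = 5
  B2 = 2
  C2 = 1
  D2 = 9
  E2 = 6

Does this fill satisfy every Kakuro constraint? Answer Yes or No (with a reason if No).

Across: 4+9+6+1+5=25; 5+2+1+9+6=23. Down: 4+5=9; 9+2=11; 6+1=7; 1+9=10; 5+6=11. No digit repeats within any run.

Yes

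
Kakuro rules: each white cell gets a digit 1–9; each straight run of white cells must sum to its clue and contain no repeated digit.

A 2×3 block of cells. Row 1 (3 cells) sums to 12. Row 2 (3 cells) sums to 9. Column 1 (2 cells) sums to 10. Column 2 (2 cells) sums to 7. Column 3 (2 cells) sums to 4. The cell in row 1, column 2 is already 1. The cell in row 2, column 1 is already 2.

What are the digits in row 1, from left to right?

8 1 3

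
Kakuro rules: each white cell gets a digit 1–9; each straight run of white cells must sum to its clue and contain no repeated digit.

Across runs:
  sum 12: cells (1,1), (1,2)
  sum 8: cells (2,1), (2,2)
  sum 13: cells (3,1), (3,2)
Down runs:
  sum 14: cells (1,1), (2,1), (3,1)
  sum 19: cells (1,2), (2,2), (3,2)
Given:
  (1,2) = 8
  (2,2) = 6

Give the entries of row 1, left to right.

4, 8

(1,1) = 12 − 8 = 4 completes the 12 across.
(2,1) = 8 − 6 = 2 completes the 8 across.
(3,1) = 14 − 6 = 8 completes the 14 down.
(3,2) = 13 − 8 = 5 completes the 13 across.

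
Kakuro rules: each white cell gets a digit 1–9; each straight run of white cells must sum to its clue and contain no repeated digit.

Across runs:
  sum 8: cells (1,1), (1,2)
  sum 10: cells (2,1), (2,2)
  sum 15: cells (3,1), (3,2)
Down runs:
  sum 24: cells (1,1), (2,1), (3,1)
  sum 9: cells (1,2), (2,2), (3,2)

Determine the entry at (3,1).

9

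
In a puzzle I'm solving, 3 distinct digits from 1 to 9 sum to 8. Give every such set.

3 distinct digits from 1–9 sum between 6 and 24.

{1,2,5}; {1,3,4}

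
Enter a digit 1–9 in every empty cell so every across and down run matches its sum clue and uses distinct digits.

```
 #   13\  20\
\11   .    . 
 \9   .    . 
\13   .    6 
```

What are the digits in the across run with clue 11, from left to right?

Given what's placed, R2C2 must be 5 to fit the 9 across and 20 down.
R3C1 = 13 − 6 = 7 completes the 13 across.
R1C2 = 20 − 11 = 9 completes the 20 down.
R2C1 = 9 − 5 = 4 completes the 9 across.
R1C1 = 11 − 9 = 2 completes the 11 across.

2 9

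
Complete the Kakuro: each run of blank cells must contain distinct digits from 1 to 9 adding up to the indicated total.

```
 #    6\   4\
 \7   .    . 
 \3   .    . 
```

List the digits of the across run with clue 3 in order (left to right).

2 1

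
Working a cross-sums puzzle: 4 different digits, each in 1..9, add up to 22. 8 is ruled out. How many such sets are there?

5

4 distinct digits from 1–9 sum between 10 and 30.
Dropping sets that contain 8.
Enumerating: {1,5,7,9}, {2,4,7,9}, {2,5,6,9}, {3,4,6,9}, {4,5,6,7}.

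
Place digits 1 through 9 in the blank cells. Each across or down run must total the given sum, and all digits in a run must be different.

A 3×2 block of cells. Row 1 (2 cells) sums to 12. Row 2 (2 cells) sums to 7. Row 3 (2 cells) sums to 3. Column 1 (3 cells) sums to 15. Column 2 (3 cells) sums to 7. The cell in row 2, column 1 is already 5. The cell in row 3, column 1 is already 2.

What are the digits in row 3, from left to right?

2 1

3 in 2 cells must be {1,2}; 7 in 3 cells must be {1,2,4}.
(1,1) = 15 − 7 = 8 completes the 15 down.
(1,2) = 12 − 8 = 4 completes the 12 across.
(2,2) = 7 − 5 = 2 completes the 7 across.
(3,2) = 3 − 2 = 1 completes the 3 across.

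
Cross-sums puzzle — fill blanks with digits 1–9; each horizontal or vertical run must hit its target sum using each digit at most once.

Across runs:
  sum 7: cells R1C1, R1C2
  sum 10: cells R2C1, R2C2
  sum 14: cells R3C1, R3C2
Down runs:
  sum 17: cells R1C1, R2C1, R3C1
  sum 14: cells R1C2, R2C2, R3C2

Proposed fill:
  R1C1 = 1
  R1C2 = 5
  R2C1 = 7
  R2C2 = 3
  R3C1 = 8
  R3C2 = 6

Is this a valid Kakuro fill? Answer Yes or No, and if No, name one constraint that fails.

No — the down run R1C1–R3C1 sums to 16, not 17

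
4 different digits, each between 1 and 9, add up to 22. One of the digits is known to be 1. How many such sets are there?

3

4 distinct digits from 1–9 sum between 10 and 30.
Keeping only sets containing 1.
Enumerating: {1,4,8,9}, {1,5,7,9}, {1,6,7,8}.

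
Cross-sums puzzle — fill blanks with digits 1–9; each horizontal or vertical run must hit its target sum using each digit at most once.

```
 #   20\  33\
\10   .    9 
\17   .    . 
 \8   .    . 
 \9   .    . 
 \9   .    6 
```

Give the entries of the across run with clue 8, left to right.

17 in 2 cells must be {8,9}.
R1C1 = 10 − 9 = 1 completes the 10 across.
R2C2 = 8: the only remaining digit allowed by both the 17 across and the 33 down.
R5C1 = 9 − 6 = 3 completes the 9 across.
R2C1 = 17 − 8 = 9 completes the 17 across.
No cell is forced outright now. R3C1 can only be 2 or 5 (the digits allowed by both its 8 across and its 20 down). If R3C1 = 2: then R3C2 would have to be in {6} for the 8 across but in {3,7} for the 33 down — contradiction. So R3C1 = 5.
R3C2 = 8 − 5 = 3 completes the 8 across.

5 3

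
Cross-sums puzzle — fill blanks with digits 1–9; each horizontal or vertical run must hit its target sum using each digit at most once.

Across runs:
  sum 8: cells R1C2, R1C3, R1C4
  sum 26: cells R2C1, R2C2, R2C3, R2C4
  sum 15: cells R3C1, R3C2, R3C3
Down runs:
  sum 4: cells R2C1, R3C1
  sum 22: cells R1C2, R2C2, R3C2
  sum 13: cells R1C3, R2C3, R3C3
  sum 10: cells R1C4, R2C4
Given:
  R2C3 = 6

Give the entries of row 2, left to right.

4 in 2 cells must be {1,3}.
Intersecting the 8 across with the 22 down forces R1C2 = 5.
Given what's placed, R1C3 must be 2 to fit the 8 across and 13 down.
R1C4 = 8 − 7 = 1 completes the 8 across.
R2C1 = 3: the only remaining digit allowed by both the 26 across and the 4 down.
R2C4 = 10 − 1 = 9 completes the 10 down.
R3C1 = 4 − 3 = 1 completes the 4 down.
R3C3 = 13 − 8 = 5 completes the 13 down.
R2C2 = 26 − 18 = 8 completes the 26 across.

3 8 6 9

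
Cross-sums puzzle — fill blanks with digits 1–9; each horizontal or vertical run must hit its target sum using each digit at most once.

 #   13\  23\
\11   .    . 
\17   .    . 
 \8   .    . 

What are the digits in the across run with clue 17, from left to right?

8 9

17 in 2 cells must be {8,9}; 23 in 3 cells must be {6,8,9}.
The 8 across and the 23 down share only 6, so R3C2 = 6.
R3C1 = 8 − 6 = 2 completes the 8 across.
Given what's placed, R2C1 must be 8 to fit the 17 across and 13 down.
R2C2 = 17 − 8 = 9 completes the 17 across.
R1C1 = 13 − 10 = 3 completes the 13 down.
R1C2 = 11 − 3 = 8 completes the 11 across.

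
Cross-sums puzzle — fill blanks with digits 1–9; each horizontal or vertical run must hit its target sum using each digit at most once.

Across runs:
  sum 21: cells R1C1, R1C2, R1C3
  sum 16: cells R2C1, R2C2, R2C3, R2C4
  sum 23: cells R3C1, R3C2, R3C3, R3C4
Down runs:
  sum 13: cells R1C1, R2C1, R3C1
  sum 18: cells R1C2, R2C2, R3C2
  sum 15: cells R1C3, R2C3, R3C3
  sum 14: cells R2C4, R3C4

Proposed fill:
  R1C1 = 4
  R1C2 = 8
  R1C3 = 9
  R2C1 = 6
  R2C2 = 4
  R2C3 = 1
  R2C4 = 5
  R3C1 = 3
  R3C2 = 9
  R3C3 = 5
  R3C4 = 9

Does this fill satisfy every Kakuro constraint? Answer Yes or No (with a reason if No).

No — the across run R3C1–R3C4 sums to 26, not 23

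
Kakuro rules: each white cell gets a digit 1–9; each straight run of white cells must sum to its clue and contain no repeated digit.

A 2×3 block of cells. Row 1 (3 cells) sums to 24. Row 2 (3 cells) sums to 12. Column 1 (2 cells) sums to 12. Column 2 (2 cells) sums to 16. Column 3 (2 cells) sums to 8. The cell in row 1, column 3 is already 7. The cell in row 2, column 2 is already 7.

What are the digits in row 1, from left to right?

8 9 7

24 in 3 cells must be {7,8,9}; 16 in 2 cells must be {7,9}.
(1,2) = 16 − 7 = 9 completes the 16 down.
(2,3) = 8 − 7 = 1 completes the 8 down.
(1,1) = 24 − 16 = 8 completes the 24 across.
(2,1) = 12 − 8 = 4 completes the 12 across.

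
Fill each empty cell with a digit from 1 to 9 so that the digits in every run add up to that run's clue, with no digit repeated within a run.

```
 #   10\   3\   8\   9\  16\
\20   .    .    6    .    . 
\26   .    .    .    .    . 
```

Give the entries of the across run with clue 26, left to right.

6 1 2 8 9

3 in 2 cells must be {1,2}; 16 in 2 cells must be {7,9}.
R1C5 = 7: the only remaining digit allowed by both the 20 across and the 16 down.
R2C3 = 8 − 6 = 2 completes the 8 down.
R2C5 = 16 − 7 = 9 completes the 16 down.
R2C2 = 1: the only remaining digit allowed by both the 26 across and the 3 down.
R1C2 = 3 − 1 = 2 completes the 3 down.
Nothing is forced directly, so branch on R2C1, whose candidates are 6 or 8. If R2C1 = 8: then R1C1 would have to be in {1,4} for the 20 across but in {2} for the 10 down — contradiction. So R2C1 = 6.
R1C1 = 10 − 6 = 4 completes the 10 down.
R1C4 = 20 − 19 = 1 completes the 20 across.
R2C4 = 26 − 18 = 8 completes the 26 across.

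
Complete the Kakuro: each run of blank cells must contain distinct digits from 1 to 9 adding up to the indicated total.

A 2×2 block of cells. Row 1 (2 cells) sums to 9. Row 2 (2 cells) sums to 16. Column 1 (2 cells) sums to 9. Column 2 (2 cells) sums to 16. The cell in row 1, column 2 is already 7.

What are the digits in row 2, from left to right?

7 9

16 in 2 cells must be {7,9}.
(1,1) = 9 − 7 = 2 completes the 9 across.
(2,1) = 9 − 2 = 7 completes the 9 down.
(2,2) = 16 − 7 = 9 completes the 16 across.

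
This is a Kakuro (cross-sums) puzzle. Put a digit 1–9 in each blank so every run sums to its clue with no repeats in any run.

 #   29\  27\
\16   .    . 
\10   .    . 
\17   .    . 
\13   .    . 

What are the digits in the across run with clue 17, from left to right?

16 in 2 cells must be {7,9}; 17 in 2 cells must be {8,9}; 29 in 4 cells must be {5,7,8,9}.
Nothing is forced directly, so branch on R3C1, whose candidates are 8 or 9. If R3C1 = 9: that forces R1C1 = 7, R1C2 = 9, R2C1 = 8, after which R2C2 would have to be in {2} for the 10 across but in {3,4,5,6,7,8} for the 27 down — contradiction. So R3C1 = 8.
R3C2 = 17 − 8 = 9 completes the 17 across.

8 9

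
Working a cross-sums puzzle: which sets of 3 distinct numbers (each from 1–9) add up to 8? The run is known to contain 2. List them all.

3 distinct digits from 1–9 sum between 6 and 24.
Keeping only sets containing 2.
Only one set works: {1,2,5}.

{1,2,5}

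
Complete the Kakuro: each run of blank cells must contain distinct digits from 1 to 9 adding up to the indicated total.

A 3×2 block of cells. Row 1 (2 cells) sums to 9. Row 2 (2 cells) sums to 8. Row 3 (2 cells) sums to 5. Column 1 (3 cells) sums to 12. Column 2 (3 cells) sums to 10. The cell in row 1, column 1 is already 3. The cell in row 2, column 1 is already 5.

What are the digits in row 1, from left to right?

3, 6

(1,2) = 9 − 3 = 6 completes the 9 across.
(2,2) = 8 − 5 = 3 completes the 8 across.
(3,1) = 12 − 8 = 4 completes the 12 down.
(3,2) = 5 − 4 = 1 completes the 5 across.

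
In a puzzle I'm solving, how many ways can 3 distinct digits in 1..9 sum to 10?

3 distinct digits from 1–9 sum between 6 and 24.
Enumerating: {1,2,7}, {1,3,6}, {1,4,5}, {2,3,5}.

4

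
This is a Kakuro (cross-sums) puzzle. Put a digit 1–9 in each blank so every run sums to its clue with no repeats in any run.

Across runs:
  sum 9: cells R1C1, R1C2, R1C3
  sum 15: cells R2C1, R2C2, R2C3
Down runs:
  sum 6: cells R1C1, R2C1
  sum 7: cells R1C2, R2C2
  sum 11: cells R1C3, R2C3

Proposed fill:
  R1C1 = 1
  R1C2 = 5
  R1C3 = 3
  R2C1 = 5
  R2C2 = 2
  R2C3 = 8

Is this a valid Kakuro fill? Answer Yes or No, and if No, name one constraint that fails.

Across: 1+5+3=9; 5+2+8=15. Down: 1+5=6; 5+2=7; 3+8=11. No digit repeats within any run.

Yes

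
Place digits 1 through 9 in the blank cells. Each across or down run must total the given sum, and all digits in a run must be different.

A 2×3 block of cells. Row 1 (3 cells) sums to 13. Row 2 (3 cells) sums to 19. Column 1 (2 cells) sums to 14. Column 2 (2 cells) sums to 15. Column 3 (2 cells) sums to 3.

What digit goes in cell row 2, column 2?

3 in 2 cells must be {1,2}.
The 19 across and the 3 down share only 2, so (2,3) = 2.
(1,3) = 3 − 2 = 1 completes the 3 down.
Nothing is forced directly, so branch on (2,1), whose candidates are 8 or 9. If (2,1) = 8: then (1,1) would have to be in {3,4,5,7,8,9} for the 13 across but in {6} for the 14 down — contradiction. So (2,1) = 9.
(1,1) = 14 − 9 = 5 completes the 14 down.
(1,2) = 13 − 6 = 7 completes the 13 across.
(2,2) = 19 − 11 = 8 completes the 19 across.

8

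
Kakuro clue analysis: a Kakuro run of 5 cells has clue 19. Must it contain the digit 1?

Yes

Every partition of 19 into 5 distinct digits includes 1: {1,2,3,4,9}, {1,2,3,5,8}, {1,2,3,6,7}, {1,2,4,5,7}, {1,3,4,5,6}.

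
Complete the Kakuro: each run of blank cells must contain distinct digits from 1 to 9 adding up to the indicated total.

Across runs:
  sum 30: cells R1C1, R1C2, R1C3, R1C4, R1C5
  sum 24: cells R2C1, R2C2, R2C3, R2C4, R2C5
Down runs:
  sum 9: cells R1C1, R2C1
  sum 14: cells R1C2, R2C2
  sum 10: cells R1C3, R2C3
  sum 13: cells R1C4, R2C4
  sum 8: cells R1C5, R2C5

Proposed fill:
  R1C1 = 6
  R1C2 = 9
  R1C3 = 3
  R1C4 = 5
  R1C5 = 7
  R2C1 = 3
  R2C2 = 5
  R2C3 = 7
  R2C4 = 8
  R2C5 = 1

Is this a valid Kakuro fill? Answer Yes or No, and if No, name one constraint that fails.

Yes

Across: 6+9+3+5+7=30; 3+5+7+8+1=24. Down: 6+3=9; 9+5=14; 3+7=10; 5+8=13; 7+1=8. No digit repeats within any run.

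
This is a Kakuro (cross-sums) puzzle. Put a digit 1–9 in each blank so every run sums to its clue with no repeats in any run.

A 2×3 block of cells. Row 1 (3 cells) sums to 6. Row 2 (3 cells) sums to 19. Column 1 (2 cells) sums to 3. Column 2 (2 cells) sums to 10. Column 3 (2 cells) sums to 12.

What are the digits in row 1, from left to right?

6 in 3 cells must be {1,2,3}; 3 in 2 cells must be {1,2}.
The 6 across and the 12 down share only 3, so (1,3) = 3.
The 19 across and the 3 down share only 2, so (2,1) = 2.
(2,3) = 12 − 3 = 9 completes the 12 down.
(1,1) = 3 − 2 = 1 completes the 3 down.
(1,2) = 6 − 4 = 2 completes the 6 across.
(2,2) = 19 − 11 = 8 completes the 19 across.

1 2 3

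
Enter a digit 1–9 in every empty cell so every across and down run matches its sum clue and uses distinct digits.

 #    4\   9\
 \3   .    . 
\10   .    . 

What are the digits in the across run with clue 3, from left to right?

1 2

3 in 2 cells must be {1,2}; 4 in 2 cells must be {1,3}.
The 3 across and the 4 down share only 1, so R1C1 = 1.
R1C2 = 3 − 1 = 2 completes the 3 across.
R2C1 = 4 − 1 = 3 completes the 4 down.
R2C2 = 10 − 3 = 7 completes the 10 across.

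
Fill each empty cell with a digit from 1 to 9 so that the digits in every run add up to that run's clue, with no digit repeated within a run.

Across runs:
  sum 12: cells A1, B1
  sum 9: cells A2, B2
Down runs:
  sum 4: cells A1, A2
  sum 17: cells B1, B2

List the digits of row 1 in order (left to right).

4 in 2 cells must be {1,3}; 17 in 2 cells must be {8,9}.
The 12 across and the 4 down share only 3, so A1 = 3.
B1 = 12 − 3 = 9 completes the 12 across.
A2 = 4 − 3 = 1 completes the 4 down.
B2 = 9 − 1 = 8 completes the 9 across.

3 9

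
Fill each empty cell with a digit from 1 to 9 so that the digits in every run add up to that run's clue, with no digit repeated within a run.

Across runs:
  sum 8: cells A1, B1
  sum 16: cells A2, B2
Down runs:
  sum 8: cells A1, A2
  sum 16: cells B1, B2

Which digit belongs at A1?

16 in 2 cells must be {7,9}.
The 8 across and the 16 down share only 7, so B1 = 7.
The 16 across and the 8 down share only 7, so A2 = 7.
B2 = 16 − 7 = 9 completes the 16 across.
A1 = 8 − 7 = 1 completes the 8 across.

1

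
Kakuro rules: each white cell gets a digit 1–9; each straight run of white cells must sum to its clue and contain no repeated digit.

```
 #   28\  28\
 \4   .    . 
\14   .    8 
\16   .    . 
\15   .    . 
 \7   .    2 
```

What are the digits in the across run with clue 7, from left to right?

5, 2

4 in 2 cells must be {1,3}; 16 in 2 cells must be {7,9}.
Given what's placed, R1C2 must be 3 to fit the 4 across and 28 down.
R2C1 = 14 − 8 = 6 completes the 14 across.
R3C2 = 9: the only remaining digit allowed by both the 16 across and the 28 down.
R4C2 = 28 − 22 = 6 completes the 28 down.
R5C1 = 7 − 2 = 5 completes the 7 across.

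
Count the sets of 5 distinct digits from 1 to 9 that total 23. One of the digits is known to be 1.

5 distinct digits from 1–9 sum between 15 and 35.
Keeping only sets containing 1.

8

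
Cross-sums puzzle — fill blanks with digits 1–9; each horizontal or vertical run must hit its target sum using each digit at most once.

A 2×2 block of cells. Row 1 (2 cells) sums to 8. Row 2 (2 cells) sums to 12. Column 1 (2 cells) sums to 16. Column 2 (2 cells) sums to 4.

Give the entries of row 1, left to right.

7 1

16 in 2 cells must be {7,9}; 4 in 2 cells must be {1,3}.
The 8 across and the 16 down share only 7, so (1,1) = 7.
(1,2) = 8 − 7 = 1 completes the 8 across.
(2,1) = 16 − 7 = 9 completes the 16 down.
(2,2) = 12 − 9 = 3 completes the 12 across.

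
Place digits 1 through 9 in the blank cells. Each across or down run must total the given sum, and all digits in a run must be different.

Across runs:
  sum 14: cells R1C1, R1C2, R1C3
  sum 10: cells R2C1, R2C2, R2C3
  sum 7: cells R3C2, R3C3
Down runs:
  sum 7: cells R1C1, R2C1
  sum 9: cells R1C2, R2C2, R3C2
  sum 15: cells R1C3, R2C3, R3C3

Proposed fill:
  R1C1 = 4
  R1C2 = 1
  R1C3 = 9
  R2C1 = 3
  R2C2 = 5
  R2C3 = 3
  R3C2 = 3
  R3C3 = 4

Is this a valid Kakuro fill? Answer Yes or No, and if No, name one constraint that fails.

No — the down run R1C3–R3C3 sums to 16, not 15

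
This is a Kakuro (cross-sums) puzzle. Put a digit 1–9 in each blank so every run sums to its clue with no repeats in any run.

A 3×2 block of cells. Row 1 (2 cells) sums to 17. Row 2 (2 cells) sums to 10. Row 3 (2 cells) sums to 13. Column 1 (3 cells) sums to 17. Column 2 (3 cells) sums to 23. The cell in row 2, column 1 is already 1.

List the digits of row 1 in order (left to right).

17 in 2 cells must be {8,9}; 23 in 3 cells must be {6,8,9}.
(1,1) = 9: the only remaining digit allowed by both the 17 across and the 17 down.
(1,2) = 17 − 9 = 8 completes the 17 across.
(2,2) = 10 − 1 = 9 completes the 10 across.
(3,1) = 17 − 10 = 7 completes the 17 down.
(3,2) = 13 − 7 = 6 completes the 13 across.

9 8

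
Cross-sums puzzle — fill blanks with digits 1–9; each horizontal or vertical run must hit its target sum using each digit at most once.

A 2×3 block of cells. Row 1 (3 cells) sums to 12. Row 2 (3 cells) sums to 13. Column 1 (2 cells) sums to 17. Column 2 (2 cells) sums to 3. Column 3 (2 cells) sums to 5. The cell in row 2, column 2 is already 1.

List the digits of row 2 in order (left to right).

17 in 2 cells must be {8,9}; 3 in 2 cells must be {1,2}.
(1,2) = 3 − 1 = 2 completes the 3 down.
(1,1) = 9: the only remaining digit allowed by both the 12 across and the 17 down.
(1,3) = 12 − 11 = 1 completes the 12 across.
(2,1) = 17 − 9 = 8 completes the 17 down.
(2,3) = 13 − 9 = 4 completes the 13 across.

8 1 4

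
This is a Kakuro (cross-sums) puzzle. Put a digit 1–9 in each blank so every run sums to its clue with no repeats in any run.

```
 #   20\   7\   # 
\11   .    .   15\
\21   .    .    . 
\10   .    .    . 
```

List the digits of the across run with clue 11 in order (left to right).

7 in 3 cells must be {1,2,4}.
Only 4 fits R2C2 under both its across sum 21 and down sum 7.
Given what's placed, R1C2 must be 2 to fit the 11 across and 7 down.
R3C2 = 7 − 6 = 1 completes the 7 down.
R1C1 = 11 − 2 = 9 completes the 11 across.

9, 2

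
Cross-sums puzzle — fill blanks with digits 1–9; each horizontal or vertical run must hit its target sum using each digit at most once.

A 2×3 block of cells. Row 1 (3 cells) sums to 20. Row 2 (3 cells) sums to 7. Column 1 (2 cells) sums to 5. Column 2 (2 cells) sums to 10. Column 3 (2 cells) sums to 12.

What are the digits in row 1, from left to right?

7 in 3 cells must be {1,2,4}.
The 7 across and the 12 down share only 4, so (2,3) = 4.
(1,3) = 12 − 4 = 8 completes the 12 down.
Given what's placed, (1,1) must be 3 to fit the 20 across and 5 down.
(1,2) = 20 − 11 = 9 completes the 20 across.
(2,1) = 5 − 3 = 2 completes the 5 down.
(2,2) = 7 − 6 = 1 completes the 7 across.

3 9 8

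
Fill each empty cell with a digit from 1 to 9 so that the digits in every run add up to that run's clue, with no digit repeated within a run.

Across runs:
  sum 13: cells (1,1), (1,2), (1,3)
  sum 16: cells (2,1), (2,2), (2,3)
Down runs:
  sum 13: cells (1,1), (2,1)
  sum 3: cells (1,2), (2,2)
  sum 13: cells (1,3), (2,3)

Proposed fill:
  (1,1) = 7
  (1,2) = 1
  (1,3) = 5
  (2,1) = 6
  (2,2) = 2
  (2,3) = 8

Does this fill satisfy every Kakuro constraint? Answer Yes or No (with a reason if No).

Yes

Across: 7+1+5=13; 6+2+8=16. Down: 7+6=13; 1+2=3; 5+8=13. No digit repeats within any run.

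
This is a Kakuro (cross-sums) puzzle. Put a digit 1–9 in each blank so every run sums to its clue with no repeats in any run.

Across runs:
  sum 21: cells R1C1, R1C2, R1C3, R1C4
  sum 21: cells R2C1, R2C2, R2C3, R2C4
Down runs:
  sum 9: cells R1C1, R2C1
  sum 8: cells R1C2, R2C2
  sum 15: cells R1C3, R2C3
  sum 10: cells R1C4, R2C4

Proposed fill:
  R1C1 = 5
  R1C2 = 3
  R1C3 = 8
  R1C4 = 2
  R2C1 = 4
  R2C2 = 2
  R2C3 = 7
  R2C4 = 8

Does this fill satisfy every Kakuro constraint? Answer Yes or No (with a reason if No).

No — the across run R1C1–R1C4 sums to 18, not 21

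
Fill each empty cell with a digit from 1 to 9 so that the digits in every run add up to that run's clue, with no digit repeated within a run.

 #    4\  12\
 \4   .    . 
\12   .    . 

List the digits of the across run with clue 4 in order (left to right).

4 in 2 cells must be {1,3}.
The 4 across and the 12 down share only 3, so R1C2 = 3.
The 12 across and the 4 down share only 3, so R2C1 = 3.
R2C2 = 12 − 3 = 9 completes the 12 across.
R1C1 = 4 − 3 = 1 completes the 4 across.

1, 3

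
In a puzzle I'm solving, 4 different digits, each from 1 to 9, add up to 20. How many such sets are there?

12

4 distinct digits from 1–9 sum between 10 and 30.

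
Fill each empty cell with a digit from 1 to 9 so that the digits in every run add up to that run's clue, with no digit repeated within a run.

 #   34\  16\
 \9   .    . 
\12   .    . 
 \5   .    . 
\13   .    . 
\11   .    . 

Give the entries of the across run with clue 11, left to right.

9 2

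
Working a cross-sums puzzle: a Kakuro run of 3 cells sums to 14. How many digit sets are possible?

8

3 distinct digits from 1–9 sum between 6 and 24.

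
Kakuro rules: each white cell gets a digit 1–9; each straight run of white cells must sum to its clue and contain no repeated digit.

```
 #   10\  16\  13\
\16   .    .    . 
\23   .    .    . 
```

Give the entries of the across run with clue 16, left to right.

23 in 3 cells must be {6,8,9}; 16 in 2 cells must be {7,9}.
The 23 across and the 16 down share only 9, so R2C2 = 9.
R1C2 = 16 − 9 = 7 completes the 16 down.
Nothing is forced directly, so branch on R2C1, whose candidates are 6 or 8. If R2C1 = 8: then R1C1 would have to be in {1,3,4,5,6,8} for the 16 across but in {2} for the 10 down — contradiction. So R2C1 = 6.
R1C1 = 10 − 6 = 4 completes the 10 down.
R1C3 = 16 − 11 = 5 completes the 16 across.
R2C3 = 23 − 15 = 8 completes the 23 across.

4 7 5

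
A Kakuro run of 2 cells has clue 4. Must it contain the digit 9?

No

The only way to make 4 from 2 distinct digits is {1,3}, which does not contain 9.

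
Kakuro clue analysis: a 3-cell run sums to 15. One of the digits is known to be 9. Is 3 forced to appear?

Counterexample: {1,5,9} sums to 15 under that restriction without using 3.

No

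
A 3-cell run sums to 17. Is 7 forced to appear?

No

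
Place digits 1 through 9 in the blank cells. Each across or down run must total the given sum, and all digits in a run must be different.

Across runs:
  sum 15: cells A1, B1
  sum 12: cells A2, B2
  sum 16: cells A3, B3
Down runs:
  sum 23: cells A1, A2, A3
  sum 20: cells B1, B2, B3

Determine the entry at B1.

16 in 2 cells must be {7,9}; 23 in 3 cells must be {6,8,9}.
The 16 across and the 23 down share only 9, so A3 = 9.
B3 = 16 − 9 = 7 completes the 16 across.
Given what's placed, A2 must be 8 to fit the 12 across and 23 down.
B2 = 12 − 8 = 4 completes the 12 across.
A1 = 23 − 17 = 6 completes the 23 down.
B1 = 15 − 6 = 9 completes the 15 across.

9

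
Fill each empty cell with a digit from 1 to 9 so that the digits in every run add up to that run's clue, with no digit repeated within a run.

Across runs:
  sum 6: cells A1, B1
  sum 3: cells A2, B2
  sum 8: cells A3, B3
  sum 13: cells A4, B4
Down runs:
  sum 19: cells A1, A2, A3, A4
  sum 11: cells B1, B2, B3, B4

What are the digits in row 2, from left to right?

2 1

3 in 2 cells must be {1,2}; 11 in 4 cells must be {1,2,3,5}.
Only 5 fits B4 under both its across sum 13 and down sum 11.
A4 = 13 − 5 = 8 completes the 13 across.
Nothing is forced directly, so branch on B1, whose candidates are 1 or 2. If B1 = 1: that forces A1 = 5, A2 = 2, after which B2 would have to be in {1} for the 3 across but in {2,3} for the 11 down — contradiction. So B1 = 2.
A1 = 6 − 2 = 4 completes the 6 across.
B2 = 1: the only remaining digit allowed by both the 3 across and the 11 down.
B3 = 11 − 8 = 3 completes the 11 down.
A2 = 3 − 1 = 2 completes the 3 across.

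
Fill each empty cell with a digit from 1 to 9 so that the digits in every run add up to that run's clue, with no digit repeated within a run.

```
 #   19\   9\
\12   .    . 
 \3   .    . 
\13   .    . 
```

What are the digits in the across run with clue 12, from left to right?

9, 3

3 in 2 cells must be {1,2}.
The 3 across and the 19 down share only 2, so R2C1 = 2.
R2C2 = 3 − 2 = 1 completes the 3 across.
Nothing is forced directly, so branch on R1C1, whose candidates are 8 or 9. If R1C1 = 8: then R1C2 would have to be in {4} for the 12 across but in {2,3,5,6} for the 9 down — contradiction. So R1C1 = 9.
R1C2 = 12 − 9 = 3 completes the 12 across.
R3C1 = 19 − 11 = 8 completes the 19 down.
R3C2 = 13 − 8 = 5 completes the 13 across.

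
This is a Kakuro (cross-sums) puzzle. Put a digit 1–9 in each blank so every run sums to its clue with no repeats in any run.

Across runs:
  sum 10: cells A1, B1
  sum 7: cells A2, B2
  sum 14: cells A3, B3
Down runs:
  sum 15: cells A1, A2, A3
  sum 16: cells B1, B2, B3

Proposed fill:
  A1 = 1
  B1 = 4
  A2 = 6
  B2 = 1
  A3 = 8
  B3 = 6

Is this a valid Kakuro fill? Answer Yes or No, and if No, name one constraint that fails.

No — the across run A1–B1 sums to 5, not 10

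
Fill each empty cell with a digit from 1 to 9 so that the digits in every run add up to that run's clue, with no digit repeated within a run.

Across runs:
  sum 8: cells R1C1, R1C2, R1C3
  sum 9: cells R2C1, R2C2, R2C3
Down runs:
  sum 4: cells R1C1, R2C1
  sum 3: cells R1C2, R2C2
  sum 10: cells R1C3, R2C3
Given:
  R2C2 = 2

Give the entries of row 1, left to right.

4 in 2 cells must be {1,3}; 3 in 2 cells must be {1,2}.
R1C2 = 3 − 2 = 1 completes the 3 down.
R1C1 = 3: the only remaining digit allowed by both the 8 across and the 4 down.
R1C3 = 8 − 4 = 4 completes the 8 across.
R2C1 = 4 − 3 = 1 completes the 4 down.
R2C3 = 9 − 3 = 6 completes the 9 across.

3 1 4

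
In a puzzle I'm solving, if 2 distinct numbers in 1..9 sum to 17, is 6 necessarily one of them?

No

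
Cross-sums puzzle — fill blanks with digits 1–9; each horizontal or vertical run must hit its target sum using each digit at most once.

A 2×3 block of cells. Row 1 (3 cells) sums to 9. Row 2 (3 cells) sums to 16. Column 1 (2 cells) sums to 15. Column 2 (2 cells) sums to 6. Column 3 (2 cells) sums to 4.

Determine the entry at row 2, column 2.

4

4 in 2 cells must be {1,3}.
The 9 across and the 15 down share only 6, so (1,1) = 6.
Given what's placed, (1,3) must be 1 to fit the 9 across and 4 down.
(2,1) = 15 − 6 = 9 completes the 15 down.
(2,3) = 4 − 1 = 3 completes the 4 down.
(1,2) = 9 − 7 = 2 completes the 9 across.
(2,2) = 16 − 12 = 4 completes the 16 across.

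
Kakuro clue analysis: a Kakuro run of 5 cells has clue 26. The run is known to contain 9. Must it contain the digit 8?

Counterexample: {1,3,6,7,9} sums to 26 under that restriction without using 8.

No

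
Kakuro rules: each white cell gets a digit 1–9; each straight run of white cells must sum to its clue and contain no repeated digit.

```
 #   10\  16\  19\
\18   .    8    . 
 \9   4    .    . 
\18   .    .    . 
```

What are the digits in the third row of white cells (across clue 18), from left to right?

Given what's placed, R1C1 must be 1 to fit the 18 across and 10 down.
R1C3 = 18 − 9 = 9 completes the 18 across.
R3C1 = 10 − 5 = 5 completes the 10 down.
No cell is forced outright now. R3C2 can only be 6 or 7 (the digits allowed by both its 18 across and its 16 down). If R3C2 = 7: then R2C2 would have to be in {2,3} for the 9 across but in {1} for the 16 down — contradiction. So R3C2 = 6.
R2C2 = 16 − 14 = 2 completes the 16 down.
R2C3 = 9 − 6 = 3 completes the 9 across.
R3C3 = 18 − 11 = 7 completes the 18 across.

5 6 7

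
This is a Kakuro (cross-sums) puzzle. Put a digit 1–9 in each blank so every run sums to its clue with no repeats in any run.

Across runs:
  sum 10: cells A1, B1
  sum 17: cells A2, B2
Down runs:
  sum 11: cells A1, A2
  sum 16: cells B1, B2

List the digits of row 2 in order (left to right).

8, 9

17 in 2 cells must be {8,9}; 16 in 2 cells must be {7,9}.
The 17 across and the 16 down share only 9, so B2 = 9.
B1 = 16 − 9 = 7 completes the 16 down.
A2 = 17 − 9 = 8 completes the 17 across.
A1 = 10 − 7 = 3 completes the 10 across.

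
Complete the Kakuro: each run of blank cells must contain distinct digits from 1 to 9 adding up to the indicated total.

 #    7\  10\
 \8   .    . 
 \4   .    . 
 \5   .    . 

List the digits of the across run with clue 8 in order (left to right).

4 in 2 cells must be {1,3}; 7 in 3 cells must be {1,2,4}.
The 4 across and the 7 down share only 1, so R2C1 = 1.
R2C2 = 4 − 1 = 3 completes the 4 across.
Given what's placed, R1C1 must be 2 to fit the 8 across and 7 down.
R1C2 = 8 − 2 = 6 completes the 8 across.
R3C1 = 7 − 3 = 4 completes the 7 down.
R3C2 = 5 − 4 = 1 completes the 5 across.

2 6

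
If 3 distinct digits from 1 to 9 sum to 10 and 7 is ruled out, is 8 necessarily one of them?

No

Counterexample: {1,3,6} sums to 10 under that restriction without using 8.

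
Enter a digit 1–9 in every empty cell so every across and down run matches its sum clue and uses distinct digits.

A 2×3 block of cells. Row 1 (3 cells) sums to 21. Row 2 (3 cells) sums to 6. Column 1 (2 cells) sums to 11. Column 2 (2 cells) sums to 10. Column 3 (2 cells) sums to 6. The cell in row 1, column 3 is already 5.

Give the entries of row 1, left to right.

9, 7, 5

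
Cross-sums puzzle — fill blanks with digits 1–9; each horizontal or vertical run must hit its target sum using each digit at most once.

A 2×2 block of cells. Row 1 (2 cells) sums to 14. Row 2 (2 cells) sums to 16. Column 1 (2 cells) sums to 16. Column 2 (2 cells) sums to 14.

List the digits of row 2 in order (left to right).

7 9

16 in 2 cells must be {7,9}.
The 14 across and the 16 down share only 9, so (1,1) = 9.
(1,2) = 14 − 9 = 5 completes the 14 across.
(2,1) = 16 − 9 = 7 completes the 16 down.
(2,2) = 16 − 7 = 9 completes the 16 across.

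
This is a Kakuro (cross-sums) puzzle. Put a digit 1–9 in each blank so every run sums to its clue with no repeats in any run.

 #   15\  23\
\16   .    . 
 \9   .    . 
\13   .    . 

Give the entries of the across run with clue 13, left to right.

16 in 2 cells must be {7,9}; 23 in 3 cells must be {6,8,9}.
The 16 across and the 23 down share only 9, so R1C2 = 9.
R1C1 = 16 − 9 = 7 completes the 16 across.
Nothing is forced directly, so branch on R2C2, whose candidates are 6 or 8. If R2C2 = 8: then R2C1 would have to be in {1} for the 9 across but in {2,3,5,6} for the 15 down — contradiction. So R2C2 = 6.
R2C1 = 9 − 6 = 3 completes the 9 across.
R3C1 = 15 − 10 = 5 completes the 15 down.
R3C2 = 13 − 5 = 8 completes the 13 across.

5, 8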